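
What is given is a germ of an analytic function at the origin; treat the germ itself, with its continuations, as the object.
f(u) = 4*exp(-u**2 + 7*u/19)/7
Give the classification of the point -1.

There is no denominator, hence no pole anywhere.
The factor exp(-u**2 + 7*u/19) is entire.
So the germ continues analytically to -1.

The point is a regular point.


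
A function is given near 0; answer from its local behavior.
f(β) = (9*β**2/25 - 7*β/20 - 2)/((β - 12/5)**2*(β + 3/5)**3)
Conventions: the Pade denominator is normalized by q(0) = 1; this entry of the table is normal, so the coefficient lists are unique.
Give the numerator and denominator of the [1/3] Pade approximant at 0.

Taylor coefficients needed (expand at 0): a_0 = -3125/1944, a_1 = 299375/46656, a_2 = -908375/46656, a_3 = 114096875/2239488, a_4 = -1644296875/13436928.
Write the denominator as Q(β) = 1 + q1*β + q2*β^2 + q3*β^3. Requiring Q*f - P = O(β^5) with deg P <= 1 kills the coefficients of β^2..β^4 in Q*f:
  β^2: a_2 + q1*a_1 + q2*a_0 = 0, i.e. -908375/46656 + (299375/46656)*q1 + (-3125/1944)*q2 = 0.
  β^3: a_3 + q1*a_2 + q2*a_1 + q3*a_0 = 0, i.e. 114096875/2239488 + (-908375/46656)*q1 + (299375/46656)*q2 + (-3125/1944)*q3 = 0.
  β^4: a_4 + q1*a_3 + q2*a_2 + q3*a_1 = 0, i.e. -1644296875/13436928 + (114096875/2239488)*q1 + (-908375/46656)*q2 + (299375/46656)*q3 = 0.
Solving this linear system: q1 = 70809003/24141250, q2 = -1169380313/2896950000, q3 = -236503128847/43454250000.
The numerator is Q*f truncated at degree 1: P0 = a_0 = -3125/1944; P1 = a_1 + q1*a_0 = 1533289195/901067328.

The Pade approximant has numerator coefficients [-3125/1944, 1533289195/901067328]; denominator coefficients [1, 70809003/24141250, -1169380313/2896950000, -236503128847/43454250000].


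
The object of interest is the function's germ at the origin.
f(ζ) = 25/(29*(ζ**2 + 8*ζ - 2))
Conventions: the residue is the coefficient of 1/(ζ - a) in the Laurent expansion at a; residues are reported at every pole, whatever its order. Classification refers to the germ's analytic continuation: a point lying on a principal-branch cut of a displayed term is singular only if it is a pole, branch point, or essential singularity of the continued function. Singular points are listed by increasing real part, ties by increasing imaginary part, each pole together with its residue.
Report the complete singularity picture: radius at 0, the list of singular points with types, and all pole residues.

Denominator factor (ζ**2 + 8*ζ - 2): discriminant 72, real irrational roots -4 + (3)*sqrt(2) and -4 - (3)*sqrt(2); poles of order 1, moduli -4 + (3)*sqrt(2) and 4 + (3)*sqrt(2).
The radius of convergence is the smallest modulus among the singular points: -4 + (3)*sqrt(2).
The factor ζ**2 + 8*ζ - 2 splits as (ζ - a)(ζ - a') with a = -4 - (3)*sqrt(2), a' = -4 + (3)*sqrt(2). At the order-1 pole a set g(ζ) = (ζ - a)*f(ζ) = [25/29] / (ζ - a').
Simple pole: residue = g(a) at a = -4 - (3)*sqrt(2), which is -(25/348)*sqrt(2).
The factor ζ**2 + 8*ζ - 2 splits as (ζ - a)(ζ - a') with a = -4 + (3)*sqrt(2), a' = -4 - (3)*sqrt(2). At the order-1 pole a set g(ζ) = (ζ - a)*f(ζ) = [25/29] / (ζ - a').
Simple pole: residue = g(a) at a = -4 + (3)*sqrt(2), which is (25/348)*sqrt(2).
List the singular points by increasing real part (a conjugate pair: the negative imaginary part first).

Radius of convergence at 0: -4 + (3)*sqrt(2).
At -4 - (3)*sqrt(2): a pole of order 1; residue -(25/348)*sqrt(2).
At -4 + (3)*sqrt(2): a pole of order 1; residue (25/348)*sqrt(2).


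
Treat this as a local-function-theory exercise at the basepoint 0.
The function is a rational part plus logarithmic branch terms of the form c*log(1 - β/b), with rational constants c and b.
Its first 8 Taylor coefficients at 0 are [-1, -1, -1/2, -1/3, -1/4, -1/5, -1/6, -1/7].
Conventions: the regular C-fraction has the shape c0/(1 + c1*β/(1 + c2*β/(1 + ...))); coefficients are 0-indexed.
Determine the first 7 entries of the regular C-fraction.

The regular C-fraction coefficients are [-1, -1, 1/2, 1/6, -2/3, -1/10, -2/5].

Taylor coefficients (read off): a_0 = -1, a_1 = -1, a_2 = -1/2, a_3 = -1/3, a_4 = -1/4, a_5 = -1/5, a_6 = -1/6.
c0 = a_0 = -1. Peel one level at a time: if S = 1 + c*β/S' with S'(0) = 1, then c is the β-coefficient of S and S' = c*β/(S - 1).
S_1 = c0/f = 1 + (-1)*β + (1/2)*β^2 + ...; c1 = -1.
S_2 = c1*β/(S_1 - 1) = 1 + (1/2)*β + (-1/12)*β^2 + ...; c2 = 1/2.
S_3 = c2*β/(S_2 - 1) = 1 + (1/6)*β + (1/9)*β^2 + ...; c3 = 1/6.
S_4 = c3*β/(S_3 - 1) = 1 + (-2/3)*β + (-1/15)*β^2 + ...; c4 = -2/3.
S_5 = c4*β/(S_4 - 1) = 1 + (-1/10)*β + (-1/25)*β^2 + ...; c5 = -1/10.
S_6 = c5*β/(S_5 - 1) = 1 + (-2/5)*β + ...; c6 = -2/5.


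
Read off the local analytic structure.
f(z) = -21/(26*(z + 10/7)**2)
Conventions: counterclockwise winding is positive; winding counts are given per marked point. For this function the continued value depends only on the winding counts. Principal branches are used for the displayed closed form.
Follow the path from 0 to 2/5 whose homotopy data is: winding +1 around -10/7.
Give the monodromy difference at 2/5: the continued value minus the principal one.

Continued minus principal equals 0.

The function is rational, hence single-valued: continuing it around any pole returns the same value, so the difference is 0.


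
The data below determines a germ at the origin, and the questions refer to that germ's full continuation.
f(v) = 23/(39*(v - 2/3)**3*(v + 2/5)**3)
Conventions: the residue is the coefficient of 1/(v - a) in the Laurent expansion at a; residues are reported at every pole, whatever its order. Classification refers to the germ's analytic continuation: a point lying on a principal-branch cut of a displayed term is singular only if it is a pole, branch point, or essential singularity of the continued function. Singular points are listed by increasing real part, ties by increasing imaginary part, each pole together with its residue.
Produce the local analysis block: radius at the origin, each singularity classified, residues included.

Radius of convergence at 0: 2/5.
At -2/5: a pole of order 3; residue -17465625/6815744.
At 2/3: a pole of order 3; residue 17465625/6815744.

Denominator factor (v + 2/5)^3: pole of order 3 at -2/5, modulus 2/5.
Denominator factor (v - 2/3)^3: pole of order 3 at 2/3, modulus 2/3.
The radius of convergence is the smallest modulus among the singular points: 2/5.
At the order-3 pole -2/5 set g(v) = (v - (-2/5))^3*f(v) = 23/(39*(v - 2/3)**3).
Order-3 pole: residue = g''(a)/2; g''(-2/5) = -17465625/3407872, so the residue is -17465625/6815744.
At the order-3 pole 2/3 set g(v) = (v - (2/3))^3*f(v) = 23/(39*(v + 2/5)**3).
Order-3 pole: residue = g''(a)/2; g''(2/3) = 17465625/3407872, so the residue is 17465625/6815744.
List the singular points by increasing real part (a conjugate pair: the negative imaginary part first).


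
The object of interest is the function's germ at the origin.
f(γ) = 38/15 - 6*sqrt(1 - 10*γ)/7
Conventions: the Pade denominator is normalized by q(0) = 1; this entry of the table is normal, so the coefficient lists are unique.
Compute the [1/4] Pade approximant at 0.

Taylor coefficients needed (expand at 0): a_0 = 176/105, a_1 = 30/7, a_2 = 75/7, a_3 = 375/7, a_4 = 9375/28, a_5 = 9375/4.
Write the denominator as Q(γ) = 1 + q1*γ + q2*γ^2 + q3*γ^3 + q4*γ^4. Requiring Q*f - P = O(γ^6) with deg P <= 1 kills the coefficients of γ^2..γ^5 in Q*f:
  γ^2: a_2 + q1*a_1 + q2*a_0 = 0, i.e. 75/7 + (30/7)*q1 + (176/105)*q2 = 0.
  γ^3: a_3 + q1*a_2 + q2*a_1 + q3*a_0 = 0, i.e. 375/7 + (75/7)*q1 + (30/7)*q2 + (176/105)*q3 = 0.
  γ^4: a_4 + q1*a_3 + q2*a_2 + q3*a_1 + q4*a_0 = 0, i.e. 9375/28 + (375/7)*q1 + (75/7)*q2 + (30/7)*q3 + (176/105)*q4 = 0.
  γ^5: a_5 + q1*a_4 + q2*a_3 + q3*a_2 + q4*a_1 = 0, i.e. 9375/4 + (9375/28)*q1 + (375/7)*q2 + (75/7)*q3 + (30/7)*q4 = 0.
Solving this linear system: q1 = -96253/9514, q2 = 370575/19028, q3 = -325125/19028, q4 = 3256875/76112.
The numerator is Q*f truncated at degree 1: P0 = a_0 = 176/105; P1 = a_1 + q1*a_0 = -6329614/499485.

The Pade approximant has numerator coefficients [176/105, -6329614/499485]; denominator coefficients [1, -96253/9514, 370575/19028, -325125/19028, 3256875/76112].


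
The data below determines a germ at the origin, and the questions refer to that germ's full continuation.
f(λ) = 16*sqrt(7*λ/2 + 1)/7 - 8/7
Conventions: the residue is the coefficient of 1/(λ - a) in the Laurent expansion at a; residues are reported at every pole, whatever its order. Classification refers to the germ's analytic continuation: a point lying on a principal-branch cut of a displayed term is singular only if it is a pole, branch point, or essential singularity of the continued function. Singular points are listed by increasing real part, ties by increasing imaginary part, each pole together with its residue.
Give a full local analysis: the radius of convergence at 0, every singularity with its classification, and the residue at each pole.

Radius of convergence at 0: 2/7.
At -2/7: an algebraic (square-root) branch point.

Branch term (16/7)*sqrt(1 - λ/(-2/7)): its argument vanishes at λ = -2/7, a square-root branch point, modulus 2/7.
The radius of convergence is the smallest modulus among the singular points: 2/7.


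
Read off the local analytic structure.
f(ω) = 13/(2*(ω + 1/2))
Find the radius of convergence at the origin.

The radius of convergence is 1/2.

Denominator factor (ω + 1/2): pole of order 1 at -1/2, modulus 1/2.
The radius of convergence is the smallest modulus among the singular points: 1/2.


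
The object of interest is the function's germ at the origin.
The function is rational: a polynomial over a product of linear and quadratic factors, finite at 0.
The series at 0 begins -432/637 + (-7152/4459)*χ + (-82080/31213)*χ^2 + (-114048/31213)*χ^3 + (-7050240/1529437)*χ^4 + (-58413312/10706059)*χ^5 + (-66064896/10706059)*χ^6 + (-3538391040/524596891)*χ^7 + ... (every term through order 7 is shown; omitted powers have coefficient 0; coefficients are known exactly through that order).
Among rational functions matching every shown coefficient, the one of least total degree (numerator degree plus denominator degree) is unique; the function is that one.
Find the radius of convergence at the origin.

No rational of total degree below 4 reproduces all 8 coefficients; solving the [1/3] Pade equations on them gives f(χ) = (14/13 - 2*χ/9)/(χ - 7/6)**3, whose expansion matches every shown term.
Denominator factor (χ - 7/6)^3: pole of order 3 at 7/6, modulus 7/6.
The radius of convergence is the smallest modulus among the singular points: 7/6.

The radius of convergence is 7/6.


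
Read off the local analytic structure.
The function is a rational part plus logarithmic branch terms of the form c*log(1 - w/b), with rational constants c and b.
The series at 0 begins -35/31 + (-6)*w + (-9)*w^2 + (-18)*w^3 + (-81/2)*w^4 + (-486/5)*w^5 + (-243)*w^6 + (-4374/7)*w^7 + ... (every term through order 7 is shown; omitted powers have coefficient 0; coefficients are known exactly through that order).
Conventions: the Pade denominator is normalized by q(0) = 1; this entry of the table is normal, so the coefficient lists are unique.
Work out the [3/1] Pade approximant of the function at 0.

Taylor coefficients needed (read off): a_0 = -35/31, a_1 = -6, a_2 = -9, a_3 = -18, a_4 = -81/2.
Write the denominator as Q(w) = 1 + q1*w. Requiring Q*f - P = O(w^5) with deg P <= 3 kills the coefficients of w^4..w^4 in Q*f:
  w^4: a_4 + q1*a_3 = 0, i.e. -81/2 + (-18)*q1 = 0.
Solving this linear system: q1 = -9/4.
The numerator is Q*f truncated at degree 3: P0 = a_0 = -35/31; P1 = a_1 + q1*a_0 = -429/124; P2 = a_2 + q1*a_1 = 9/2; P3 = a_3 + q1*a_2 = 9/4.

The Pade approximant has numerator coefficients [-35/31, -429/124, 9/2, 9/4]; denominator coefficients [1, -9/4].


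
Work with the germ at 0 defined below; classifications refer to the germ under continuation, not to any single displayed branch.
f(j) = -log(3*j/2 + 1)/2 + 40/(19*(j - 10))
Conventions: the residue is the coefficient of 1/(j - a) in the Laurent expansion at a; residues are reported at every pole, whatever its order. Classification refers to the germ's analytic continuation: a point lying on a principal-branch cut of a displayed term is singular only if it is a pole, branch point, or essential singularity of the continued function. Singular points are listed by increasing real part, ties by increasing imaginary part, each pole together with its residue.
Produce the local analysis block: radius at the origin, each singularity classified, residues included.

Radius of convergence at 0: 2/3.
At -2/3: a logarithmic branch point.
At 10: a pole of order 1; residue 40/19.

Denominator factor (j - 10): pole of order 1 at 10, modulus 10.
Branch term (-1/2)*log(1 - j/(-2/3)): its argument vanishes at j = -2/3, a logarithmic branch point, modulus 2/3.
The radius of convergence is the smallest modulus among the singular points: 2/3.
The branch term is analytic at 10 and contributes nothing to the residue; only the rational part matters.
At the order-1 pole 10 set g(j) = (j - (10))*(rational part) = 40/19.
Simple pole: residue = g(a) at a = 10, which is 40/19.
List the singular points by increasing real part (a conjugate pair: the negative imaginary part first).


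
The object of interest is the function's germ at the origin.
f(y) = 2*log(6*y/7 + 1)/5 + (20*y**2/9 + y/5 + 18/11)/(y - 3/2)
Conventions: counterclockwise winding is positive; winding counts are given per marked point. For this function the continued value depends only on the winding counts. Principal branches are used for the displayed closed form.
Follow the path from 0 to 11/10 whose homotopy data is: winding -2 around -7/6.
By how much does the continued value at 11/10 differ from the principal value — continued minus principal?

The rational part is single-valued and drops out of the difference; each branch term changes only by its own monodromy.
(2/5)*log(1 - y/(-7/6)): each positive loop around -7/6 adds 2*pi*i to the log, so winding -2 contributes (2/5)*(-2)*2*pi*i = -(8/5)*pi*i.
Summing the contributions at y = 11/10 gives -(8/5)*pi*i.

Continued minus principal equals -(8/5)*pi*i.


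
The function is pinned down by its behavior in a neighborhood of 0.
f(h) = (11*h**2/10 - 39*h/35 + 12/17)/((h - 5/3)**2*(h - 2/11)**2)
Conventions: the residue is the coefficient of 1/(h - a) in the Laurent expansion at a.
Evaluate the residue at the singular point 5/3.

The residue is -399663/70001155.

At the order-2 pole 5/3 set g(h) = (h - (5/3))^2*f(h) = (11*h**2/10 - 39*h/35 + 12/17)/(h - 2/11)**2.
Order-2 pole: residue = g'(a); g'(5/3) = -399663/70001155, so the residue is -399663/70001155.


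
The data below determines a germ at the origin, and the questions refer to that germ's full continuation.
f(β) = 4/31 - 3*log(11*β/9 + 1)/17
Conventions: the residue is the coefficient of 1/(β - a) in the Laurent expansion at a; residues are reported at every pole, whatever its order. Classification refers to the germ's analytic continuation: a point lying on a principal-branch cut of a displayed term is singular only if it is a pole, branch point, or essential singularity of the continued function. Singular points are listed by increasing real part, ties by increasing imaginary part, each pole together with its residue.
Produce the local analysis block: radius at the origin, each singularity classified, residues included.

Radius of convergence at 0: 9/11.
At -9/11: a logarithmic branch point.

Branch term (-3/17)*log(1 - β/(-9/11)): its argument vanishes at β = -9/11, a logarithmic branch point, modulus 9/11.
The radius of convergence is the smallest modulus among the singular points: 9/11.


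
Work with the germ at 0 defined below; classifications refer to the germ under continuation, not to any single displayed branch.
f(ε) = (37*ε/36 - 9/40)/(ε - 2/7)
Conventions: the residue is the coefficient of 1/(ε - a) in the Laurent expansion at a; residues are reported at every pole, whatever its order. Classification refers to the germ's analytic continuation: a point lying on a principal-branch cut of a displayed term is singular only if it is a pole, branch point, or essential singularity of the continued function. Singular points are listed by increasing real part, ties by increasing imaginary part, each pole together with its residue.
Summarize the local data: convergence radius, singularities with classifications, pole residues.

Radius of convergence at 0: 2/7.
At 2/7: a pole of order 1; residue 173/2520.

Denominator factor (ε - 2/7): pole of order 1 at 2/7, modulus 2/7.
The radius of convergence is the smallest modulus among the singular points: 2/7.
At the order-1 pole 2/7 set g(ε) = (ε - (2/7))*f(ε) = 37*ε/36 - 9/40.
Simple pole: residue = g(a) at a = 2/7, which is 173/2520.


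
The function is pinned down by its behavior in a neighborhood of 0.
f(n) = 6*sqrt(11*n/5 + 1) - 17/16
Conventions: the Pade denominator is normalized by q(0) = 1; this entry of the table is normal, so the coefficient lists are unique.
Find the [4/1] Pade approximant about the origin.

The Pade approximant has numerator coefficients [79/16, 11363/800, 3267/500, -3993/2500, 131769/200000]; denominator coefficients [1, 77/50].

Taylor coefficients needed (expand at 0): a_0 = 79/16, a_1 = 33/5, a_2 = -363/100, a_3 = 3993/1000, a_4 = -43923/8000, a_5 = 3382071/400000.
Write the denominator as Q(n) = 1 + q1*n. Requiring Q*f - P = O(n^6) with deg P <= 4 kills the coefficients of n^5..n^5 in Q*f:
  n^5: a_5 + q1*a_4 = 0, i.e. 3382071/400000 + (-43923/8000)*q1 = 0.
Solving this linear system: q1 = 77/50.
The numerator is Q*f truncated at degree 4: P0 = a_0 = 79/16; P1 = a_1 + q1*a_0 = 11363/800; P2 = a_2 + q1*a_1 = 3267/500; P3 = a_3 + q1*a_2 = -3993/2500; P4 = a_4 + q1*a_3 = 131769/200000.


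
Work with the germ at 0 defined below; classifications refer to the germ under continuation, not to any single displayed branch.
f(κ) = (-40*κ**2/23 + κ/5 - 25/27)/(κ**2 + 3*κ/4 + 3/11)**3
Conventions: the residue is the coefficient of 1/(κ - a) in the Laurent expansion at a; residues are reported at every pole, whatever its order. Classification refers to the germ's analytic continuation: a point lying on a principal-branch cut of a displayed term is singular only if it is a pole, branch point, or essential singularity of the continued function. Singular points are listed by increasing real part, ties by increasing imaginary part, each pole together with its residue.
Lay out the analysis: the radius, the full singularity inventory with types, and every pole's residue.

Radius of convergence at 0: (1/11)*sqrt(33).
At (-3/8) - ((1/88)*sqrt(1023))*i: a pole of order 3; residue -((32814848/26855145)*sqrt(1023))*i.
At (-3/8) + ((1/88)*sqrt(1023))*i: a pole of order 3; residue ((32814848/26855145)*sqrt(1023))*i.


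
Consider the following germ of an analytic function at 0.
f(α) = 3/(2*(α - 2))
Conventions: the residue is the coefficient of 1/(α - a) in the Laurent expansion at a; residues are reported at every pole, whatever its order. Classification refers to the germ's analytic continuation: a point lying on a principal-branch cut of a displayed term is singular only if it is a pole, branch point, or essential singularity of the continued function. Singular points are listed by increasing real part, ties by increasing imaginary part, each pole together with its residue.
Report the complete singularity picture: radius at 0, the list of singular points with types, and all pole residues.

Radius of convergence at 0: 2.
At 2: a pole of order 1; residue 3/2.

Denominator factor (α - 2): pole of order 1 at 2, modulus 2.
The radius of convergence is the smallest modulus among the singular points: 2.
At the order-1 pole 2 set g(α) = (α - (2))*f(α) = 3/2.
Simple pole: residue = g(a) at a = 2, which is 3/2.


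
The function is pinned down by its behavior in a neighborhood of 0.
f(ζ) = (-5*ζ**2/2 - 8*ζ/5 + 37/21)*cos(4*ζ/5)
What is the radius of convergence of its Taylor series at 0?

The factor cos(4*ζ/5) is entire and contributes no finite singular point.
The polynomial part has no poles.
No finite singular points: the Taylor series at 0 converges everywhere.

The radius of convergence is infinite.


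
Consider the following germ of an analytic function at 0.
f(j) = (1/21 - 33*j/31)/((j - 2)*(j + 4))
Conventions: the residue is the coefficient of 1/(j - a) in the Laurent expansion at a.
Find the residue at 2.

The residue is -1355/3906.

At the order-1 pole 2 set g(j) = (j - (2))*f(j) = (1/21 - 33*j/31)/(j + 4).
Simple pole: residue = g(a) at a = 2, which is -1355/3906.


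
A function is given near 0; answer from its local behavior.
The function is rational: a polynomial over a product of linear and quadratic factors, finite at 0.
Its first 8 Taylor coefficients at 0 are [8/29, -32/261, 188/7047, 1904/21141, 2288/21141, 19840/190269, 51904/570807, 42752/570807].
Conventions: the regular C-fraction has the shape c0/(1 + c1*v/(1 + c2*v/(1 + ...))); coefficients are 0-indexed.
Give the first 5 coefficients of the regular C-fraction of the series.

Taylor coefficients (read off): a_0 = 8/29, a_1 = -32/261, a_2 = 188/7047, a_3 = 1904/21141, a_4 = 2288/21141.
c0 = a_0 = 8/29. Peel one level at a time: if S = 1 + c*v/S' with S'(0) = 1, then c is the v-coefficient of S and S' = c*v/(S - 1).
S_1 = c0/f = 1 + (4/9)*v + (49/486)*v^2 + ...; c1 = 4/9.
S_2 = c1*v/(S_1 - 1) = 1 + (-49/216)*v + (36481/46656)*v^2 + ...; c2 = -49/216.
S_3 = c2*v/(S_2 - 1) = 1 + (36481/10584)*v + (20101031/1166886)*v^2 + ...; c3 = 36481/10584.
S_4 = c3*v/(S_3 - 1) = 1 + (-2204/441)*v + ...; c4 = -2204/441.

The regular C-fraction coefficients are [8/29, 4/9, -49/216, 36481/10584, -2204/441].


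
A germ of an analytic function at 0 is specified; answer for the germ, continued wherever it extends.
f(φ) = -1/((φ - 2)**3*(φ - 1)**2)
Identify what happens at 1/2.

Denominator factors: φ - 2 = -3/2 at φ = 1/2; φ - 1 = -1/2 at φ = 1/2 — none vanishes.
So the germ continues analytically to 1/2.

The point is a regular point.


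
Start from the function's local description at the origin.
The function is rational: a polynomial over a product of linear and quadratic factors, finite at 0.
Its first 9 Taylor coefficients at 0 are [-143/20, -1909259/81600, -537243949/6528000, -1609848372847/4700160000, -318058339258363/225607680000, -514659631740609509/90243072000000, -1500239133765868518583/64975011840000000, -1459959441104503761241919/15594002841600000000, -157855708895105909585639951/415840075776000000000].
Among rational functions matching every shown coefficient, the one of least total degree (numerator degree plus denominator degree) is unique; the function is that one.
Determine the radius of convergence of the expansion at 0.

No rational of total degree below 7 reproduces all 9 coefficients; solving the [1/6] Pade equations on them gives f(η) = (26/11 - 14*η/17)/((η**2 - η/12 + 10/11)**2*(η**2 + 11*η/8 - 2/5)), whose expansion matches every shown term.
Denominator factor (η**2 - η/12 + 10/11)^2: discriminant -5749/1584, complex-conjugate roots (1/24) + ((1/264)*sqrt(63239))*i and (1/24) - ((1/264)*sqrt(63239))*i; poles of order 2, moduli (1/11)*sqrt(110) and (1/11)*sqrt(110).
Denominator factor (η**2 + 11*η/8 - 2/5): discriminant 1117/320, real irrational roots -11/16 + (1/80)*sqrt(5585) and -11/16 - (1/80)*sqrt(5585); poles of order 1, moduli -11/16 + (1/80)*sqrt(5585) and 11/16 + (1/80)*sqrt(5585).
The radius of convergence is the smallest modulus among the singular points: -11/16 + (1/80)*sqrt(5585).

The radius of convergence is -11/16 + (1/80)*sqrt(5585).


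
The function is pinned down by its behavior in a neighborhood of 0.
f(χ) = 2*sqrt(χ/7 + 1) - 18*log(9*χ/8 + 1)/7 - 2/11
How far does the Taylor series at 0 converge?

Branch term (2)*sqrt(1 - χ/(-7)): its argument vanishes at χ = -7, a square-root branch point, modulus 7.
Branch term (-18/7)*log(1 - χ/(-8/9)): its argument vanishes at χ = -8/9, a logarithmic branch point, modulus 8/9.
The radius of convergence is the smallest modulus among the singular points: 8/9.

The radius of convergence is 8/9.


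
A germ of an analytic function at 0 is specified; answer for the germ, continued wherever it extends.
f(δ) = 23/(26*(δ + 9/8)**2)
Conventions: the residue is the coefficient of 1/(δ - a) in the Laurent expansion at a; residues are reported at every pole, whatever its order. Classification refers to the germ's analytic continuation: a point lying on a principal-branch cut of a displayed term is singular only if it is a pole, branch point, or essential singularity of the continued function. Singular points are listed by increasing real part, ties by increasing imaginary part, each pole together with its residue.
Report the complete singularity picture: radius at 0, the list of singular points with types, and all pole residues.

Radius of convergence at 0: 9/8.
At -9/8: a pole of order 2; residue 0.

Denominator factor (δ + 9/8)^2: pole of order 2 at -9/8, modulus 9/8.
The radius of convergence is the smallest modulus among the singular points: 9/8.
At the order-2 pole -9/8 set g(δ) = (δ - (-9/8))^2*f(δ) = 23/26.
Order-2 pole: residue = g'(a); g'(-9/8) = 0, so the residue is 0.


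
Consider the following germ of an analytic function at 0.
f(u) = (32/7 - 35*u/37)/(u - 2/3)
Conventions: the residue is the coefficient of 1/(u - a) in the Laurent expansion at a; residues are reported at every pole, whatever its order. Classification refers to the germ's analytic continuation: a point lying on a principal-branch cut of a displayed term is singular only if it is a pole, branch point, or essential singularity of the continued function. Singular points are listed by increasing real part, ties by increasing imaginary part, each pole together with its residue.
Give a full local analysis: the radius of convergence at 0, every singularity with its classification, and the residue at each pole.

Denominator factor (u - 2/3): pole of order 1 at 2/3, modulus 2/3.
The radius of convergence is the smallest modulus among the singular points: 2/3.
At the order-1 pole 2/3 set g(u) = (u - (2/3))*f(u) = 32/7 - 35*u/37.
Simple pole: residue = g(a) at a = 2/3, which is 3062/777.

Radius of convergence at 0: 2/3.
At 2/3: a pole of order 1; residue 3062/777.


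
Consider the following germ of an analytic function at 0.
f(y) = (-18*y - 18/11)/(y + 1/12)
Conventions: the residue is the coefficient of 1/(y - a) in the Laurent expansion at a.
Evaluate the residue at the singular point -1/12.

The residue is -3/22.

At the order-1 pole -1/12 set g(y) = (y - (-1/12))*f(y) = -18*y - 18/11.
Simple pole: residue = g(a) at a = -1/12, which is -3/22.


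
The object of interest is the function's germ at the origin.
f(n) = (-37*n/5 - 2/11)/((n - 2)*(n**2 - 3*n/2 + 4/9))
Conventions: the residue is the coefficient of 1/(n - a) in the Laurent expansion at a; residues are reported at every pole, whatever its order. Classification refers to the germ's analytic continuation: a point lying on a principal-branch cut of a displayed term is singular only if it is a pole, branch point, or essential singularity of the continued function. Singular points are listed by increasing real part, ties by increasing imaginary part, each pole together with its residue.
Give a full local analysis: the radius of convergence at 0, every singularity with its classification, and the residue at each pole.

Radius of convergence at 0: 3/4 - (1/12)*sqrt(17).
At 3/4 - (1/12)*sqrt(17): a pole of order 1; residue 3708/715 - (23874/12155)*sqrt(17).
At 3/4 + (1/12)*sqrt(17): a pole of order 1; residue 3708/715 + (23874/12155)*sqrt(17).
At 2: a pole of order 1; residue -7416/715.


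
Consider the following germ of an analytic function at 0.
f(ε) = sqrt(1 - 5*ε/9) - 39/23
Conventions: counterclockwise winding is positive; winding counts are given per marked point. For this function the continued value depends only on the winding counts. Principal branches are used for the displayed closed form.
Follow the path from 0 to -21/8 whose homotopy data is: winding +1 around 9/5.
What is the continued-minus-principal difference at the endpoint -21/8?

The rational part is single-valued and drops out of the difference; each branch term changes only by its own monodromy.
(1)*sqrt(1 - ε/(9/5)): winding +1 is odd, the square root flips sign, contributing -2*(1)*sqrt(1 - (-21/8)/(9/5)) = -2*(1)*sqrt(59/24) = -(1/6)*sqrt(354).
Summing the contributions at ε = -21/8 gives -(1/6)*sqrt(354).

Continued minus principal equals -(1/6)*sqrt(354).


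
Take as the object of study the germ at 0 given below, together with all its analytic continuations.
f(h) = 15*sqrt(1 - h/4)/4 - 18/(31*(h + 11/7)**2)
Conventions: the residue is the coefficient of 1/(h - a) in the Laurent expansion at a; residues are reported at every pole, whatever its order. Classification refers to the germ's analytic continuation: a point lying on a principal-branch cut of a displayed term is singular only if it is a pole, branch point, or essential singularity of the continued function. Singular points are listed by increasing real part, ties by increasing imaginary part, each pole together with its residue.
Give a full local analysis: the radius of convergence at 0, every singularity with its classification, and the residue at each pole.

Denominator factor (h + 11/7)^2: pole of order 2 at -11/7, modulus 11/7.
Branch term (15/4)*sqrt(1 - h/(4)): its argument vanishes at h = 4, a square-root branch point, modulus 4.
The radius of convergence is the smallest modulus among the singular points: 11/7.
The branch term is analytic at -11/7 and contributes nothing to the residue; only the rational part matters.
At the order-2 pole -11/7 set g(h) = (h - (-11/7))^2*(rational part) = -18/31.
Order-2 pole: residue = g'(a); g'(-11/7) = 0, so the residue is 0.
List the singular points by increasing real part (a conjugate pair: the negative imaginary part first).

Radius of convergence at 0: 11/7.
At -11/7: a pole of order 2; residue 0.
At 4: an algebraic (square-root) branch point.


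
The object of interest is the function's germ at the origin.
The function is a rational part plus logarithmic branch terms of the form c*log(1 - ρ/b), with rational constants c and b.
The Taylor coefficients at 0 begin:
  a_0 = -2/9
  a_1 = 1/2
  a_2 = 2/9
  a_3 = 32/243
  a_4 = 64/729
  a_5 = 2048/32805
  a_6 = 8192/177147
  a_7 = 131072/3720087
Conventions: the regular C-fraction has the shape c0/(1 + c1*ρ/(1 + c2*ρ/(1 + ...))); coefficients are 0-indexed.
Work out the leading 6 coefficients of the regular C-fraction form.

Taylor coefficients (read off): a_0 = -2/9, a_1 = 1/2, a_2 = 2/9, a_3 = 32/243, a_4 = 64/729, a_5 = 2048/32805.
c0 = a_0 = -2/9. Peel one level at a time: if S = 1 + c*ρ/S' with S'(0) = 1, then c is the ρ-coefficient of S and S' = c*ρ/(S - 1).
S_1 = c0/f = 1 + (9/4)*ρ + (97/16)*ρ^2 + ...; c1 = 9/4.
S_2 = c1*ρ/(S_1 - 1) = 1 + (-97/36)*ρ + (-16/243)*ρ^2 + ...; c2 = -97/36.
S_3 = c2*ρ/(S_2 - 1) = 1 + (-64/2619)*ρ + (-70400/6859161)*ρ^2 + ...; c3 = -64/2619.
S_4 = c3*ρ/(S_3 - 1) = 1 + (-1100/2619)*ρ + (-64/1215)*ρ^2 + ...; c4 = -1100/2619.
S_5 = c4*ρ/(S_4 - 1) = 1 + (-1552/12375)*ρ + ...; c5 = -1552/12375.

The regular C-fraction coefficients are [-2/9, 9/4, -97/36, -64/2619, -1100/2619, -1552/12375].


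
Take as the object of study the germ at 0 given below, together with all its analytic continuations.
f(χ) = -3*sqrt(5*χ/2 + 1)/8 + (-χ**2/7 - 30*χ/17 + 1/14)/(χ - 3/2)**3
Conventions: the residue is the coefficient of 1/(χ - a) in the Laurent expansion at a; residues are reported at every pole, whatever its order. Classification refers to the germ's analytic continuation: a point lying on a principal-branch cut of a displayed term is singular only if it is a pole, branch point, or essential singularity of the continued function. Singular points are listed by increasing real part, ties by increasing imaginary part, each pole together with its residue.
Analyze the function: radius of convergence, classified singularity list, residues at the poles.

Denominator factor (χ - 3/2)^3: pole of order 3 at 3/2, modulus 3/2.
Branch term (-3/8)*sqrt(1 - χ/(-2/5)): its argument vanishes at χ = -2/5, a square-root branch point, modulus 2/5.
The radius of convergence is the smallest modulus among the singular points: 2/5.
The branch term is analytic at 3/2 and contributes nothing to the residue; only the rational part matters.
At the order-3 pole 3/2 set g(χ) = (χ - (3/2))^3*(rational part) = -χ**2/7 - 30*χ/17 + 1/14.
Order-3 pole: residue = g''(a)/2; g''(3/2) = -2/7, so the residue is -1/7.
List the singular points by increasing real part (a conjugate pair: the negative imaginary part first).

Radius of convergence at 0: 2/5.
At -2/5: an algebraic (square-root) branch point.
At 3/2: a pole of order 3; residue -1/7.


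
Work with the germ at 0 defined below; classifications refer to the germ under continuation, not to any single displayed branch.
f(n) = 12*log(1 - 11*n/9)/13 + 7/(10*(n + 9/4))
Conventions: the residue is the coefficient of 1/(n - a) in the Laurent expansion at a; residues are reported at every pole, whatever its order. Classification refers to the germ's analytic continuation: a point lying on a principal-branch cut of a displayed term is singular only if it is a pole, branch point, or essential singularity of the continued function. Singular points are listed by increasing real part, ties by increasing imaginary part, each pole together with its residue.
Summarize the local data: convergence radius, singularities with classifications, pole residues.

Denominator factor (n + 9/4): pole of order 1 at -9/4, modulus 9/4.
Branch term (12/13)*log(1 - n/(9/11)): its argument vanishes at n = 9/11, a logarithmic branch point, modulus 9/11.
The radius of convergence is the smallest modulus among the singular points: 9/11.
The branch term is analytic at -9/4 and contributes nothing to the residue; only the rational part matters.
At the order-1 pole -9/4 set g(n) = (n - (-9/4))*(rational part) = 7/10.
Simple pole: residue = g(a) at a = -9/4, which is 7/10.
List the singular points by increasing real part (a conjugate pair: the negative imaginary part first).

Radius of convergence at 0: 9/11.
At -9/4: a pole of order 1; residue 7/10.
At 9/11: a logarithmic branch point.


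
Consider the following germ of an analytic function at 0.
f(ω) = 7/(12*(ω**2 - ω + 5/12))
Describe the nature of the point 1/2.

The point is a regular point.

Denominator factors: ω**2 - ω + 5/12 = 1/6 at ω = 1/2 — none vanishes.
So the germ continues analytically to 1/2.


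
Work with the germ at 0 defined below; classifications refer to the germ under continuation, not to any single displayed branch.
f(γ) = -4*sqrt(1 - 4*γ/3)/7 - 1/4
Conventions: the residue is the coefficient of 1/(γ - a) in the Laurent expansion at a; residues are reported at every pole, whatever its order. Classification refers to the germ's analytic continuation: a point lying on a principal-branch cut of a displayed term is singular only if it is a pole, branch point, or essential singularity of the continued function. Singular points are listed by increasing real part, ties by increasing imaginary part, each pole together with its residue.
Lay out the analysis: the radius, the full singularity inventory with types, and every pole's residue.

Branch term (-4/7)*sqrt(1 - γ/(3/4)): its argument vanishes at γ = 3/4, a square-root branch point, modulus 3/4.
The radius of convergence is the smallest modulus among the singular points: 3/4.

Radius of convergence at 0: 3/4.
At 3/4: an algebraic (square-root) branch point.


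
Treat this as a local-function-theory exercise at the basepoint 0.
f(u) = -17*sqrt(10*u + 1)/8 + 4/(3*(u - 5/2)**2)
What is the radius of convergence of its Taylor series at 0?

The radius of convergence is 1/10.

Denominator factor (u - 5/2)^2: pole of order 2 at 5/2, modulus 5/2.
Branch term (-17/8)*sqrt(1 - u/(-1/10)): its argument vanishes at u = -1/10, a square-root branch point, modulus 1/10.
The radius of convergence is the smallest modulus among the singular points: 1/10.


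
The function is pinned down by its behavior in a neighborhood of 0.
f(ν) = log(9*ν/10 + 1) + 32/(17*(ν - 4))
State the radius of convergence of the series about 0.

The radius of convergence is 10/9.

Denominator factor (ν - 4): pole of order 1 at 4, modulus 4.
Branch term (1)*log(1 - ν/(-10/9)): its argument vanishes at ν = -10/9, a logarithmic branch point, modulus 10/9.
The radius of convergence is the smallest modulus among the singular points: 10/9.


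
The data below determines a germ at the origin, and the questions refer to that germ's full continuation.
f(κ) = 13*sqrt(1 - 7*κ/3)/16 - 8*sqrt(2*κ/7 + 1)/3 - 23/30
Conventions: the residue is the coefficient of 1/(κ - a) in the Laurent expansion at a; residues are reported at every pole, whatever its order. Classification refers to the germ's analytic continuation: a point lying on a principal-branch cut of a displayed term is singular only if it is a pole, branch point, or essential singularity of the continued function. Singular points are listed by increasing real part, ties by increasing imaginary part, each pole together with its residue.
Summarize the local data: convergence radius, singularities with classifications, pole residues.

Radius of convergence at 0: 3/7.
At -7/2: an algebraic (square-root) branch point.
At 3/7: an algebraic (square-root) branch point.

Branch term (-8/3)*sqrt(1 - κ/(-7/2)): its argument vanishes at κ = -7/2, a square-root branch point, modulus 7/2.
Branch term (13/16)*sqrt(1 - κ/(3/7)): its argument vanishes at κ = 3/7, a square-root branch point, modulus 3/7.
The radius of convergence is the smallest modulus among the singular points: 3/7.
List the singular points by increasing real part (a conjugate pair: the negative imaginary part first).


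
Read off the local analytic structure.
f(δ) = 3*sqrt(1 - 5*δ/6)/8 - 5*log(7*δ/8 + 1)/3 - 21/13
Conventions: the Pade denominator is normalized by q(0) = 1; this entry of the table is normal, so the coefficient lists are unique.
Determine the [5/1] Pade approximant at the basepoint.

Taylor coefficients needed (expand at 0): a_0 = -129/104, a_1 = -155/96, a_2 = 155/256, a_3 = -395/1024, a_4 = 13115/55296, a_5 = -929453/5308416, a_6 = 2592415/21233664.
Write the denominator as Q(δ) = 1 + q1*δ. Requiring Q*f - P = O(δ^7) with deg P <= 5 kills the coefficients of δ^6..δ^6 in Q*f:
  δ^6: a_6 + q1*a_5 = 0, i.e. 2592415/21233664 + (-929453/5308416)*q1 = 0.
Solving this linear system: q1 = 370345/531116.
The numerator is Q*f truncated at degree 5: P0 = a_0 = -129/104; P1 = a_1 + q1*a_0 = -25679575/10356762; P2 = a_2 + q1*a_1 = -53064715/101974272; P3 = a_3 + q1*a_2 = 2477885/67982848; P4 = a_4 + q1*a_3 = -466936255/14684295168; P5 = a_5 + q1*a_4 = -6842047687/704846168064.

The Pade approximant has numerator coefficients [-129/104, -25679575/10356762, -53064715/101974272, 2477885/67982848, -466936255/14684295168, -6842047687/704846168064]; denominator coefficients [1, 370345/531116].


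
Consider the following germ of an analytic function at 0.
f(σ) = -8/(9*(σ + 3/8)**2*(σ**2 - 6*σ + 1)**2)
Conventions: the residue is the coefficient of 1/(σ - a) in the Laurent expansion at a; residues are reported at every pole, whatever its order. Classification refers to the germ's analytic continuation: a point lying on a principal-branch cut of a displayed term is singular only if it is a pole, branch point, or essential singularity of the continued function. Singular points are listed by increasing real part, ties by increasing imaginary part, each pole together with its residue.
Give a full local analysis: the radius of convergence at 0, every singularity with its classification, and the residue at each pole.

Radius of convergence at 0: 3 - (2)*sqrt(2).
At -3/8: a pole of order 2; residue -3145728/10218313.
At 3 - (2)*sqrt(2): a pole of order 2; residue 1572864/10218313 + (3325972/30654939)*sqrt(2).
At 3 + (2)*sqrt(2): a pole of order 2; residue 1572864/10218313 - (3325972/30654939)*sqrt(2).
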